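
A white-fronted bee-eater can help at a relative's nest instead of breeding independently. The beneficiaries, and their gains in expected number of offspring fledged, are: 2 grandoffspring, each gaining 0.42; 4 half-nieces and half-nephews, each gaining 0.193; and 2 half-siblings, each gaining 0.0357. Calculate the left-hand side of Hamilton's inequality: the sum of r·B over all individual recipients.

r to a grandoffspring = 1/4 (two parent–offspring links: r = (1/2)^2 = 1/4).
r to a half-niece or half-nephew = 0.125 (half-aunt/uncle↔niece/nephew: one path of length 3: r = (1/2)^3 = 1/8).
r to a half-sibling = 0.25 (half-sibs share one parent — one path of length 2: r = (1/2)^2 = 1/4).
Summing one r·B term per recipient: 2·0.25·0.42 + 4·0.125·0.193 + 2·0.25·0.0357 = 0.32435.

0.32435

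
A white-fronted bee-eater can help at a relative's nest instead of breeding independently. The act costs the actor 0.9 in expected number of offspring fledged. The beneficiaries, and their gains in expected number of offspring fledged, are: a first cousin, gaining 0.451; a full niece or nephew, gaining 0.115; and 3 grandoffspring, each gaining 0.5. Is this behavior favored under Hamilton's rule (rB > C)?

Hamilton's rule: the trait is favored when the sum of r·B over every recipient exceeds the actor's cost C.
r to a first cousin = 1/8 (first cousins share one grandparent pair — two paths of length 4: r = 2·(1/2)^4 = 1/8).
r to a full niece or nephew = 0.25 (full aunt/uncle↔niece/nephew: two paths of length 3 through the shared grandparent pair: r = 2·(1/2)^3 = 1/4).
r to a grandoffspring = 0.25 (two parent–offspring links: r = (1/2)^2 = 1/4).
Summing one r·B term per recipient: 1·0.125·0.451 + 1·0.25·0.115 + 3·0.25·0.5 = 0.460125.
0.460125 < 0.9: the indirect benefit is less than the cost.

No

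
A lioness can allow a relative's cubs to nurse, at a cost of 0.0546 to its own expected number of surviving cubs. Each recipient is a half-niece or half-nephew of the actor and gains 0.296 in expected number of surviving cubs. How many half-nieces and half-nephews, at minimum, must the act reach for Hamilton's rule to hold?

r to a half-niece or half-nephew = 1/8 (half-aunt/uncle↔niece/nephew: one path of length 3: r = (1/2)^3 = 1/8).
Hamilton's rule: n·r·B > C  ⇒  n > C/(r·B) = 0.0546/(0.125·0.296) = 1.476.
The smallest integer exceeding 1.476 is 2.

2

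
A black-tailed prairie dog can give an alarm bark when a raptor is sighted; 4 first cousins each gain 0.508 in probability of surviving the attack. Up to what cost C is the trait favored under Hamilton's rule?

r to a first cousin = 0.125 (first cousins share one grandparent pair — two paths of length 4: r = 2·(1/2)^4 = 1/8).
Hamilton's rule: n·r·B > C, so the trait is favored while C < n·r·B = 4·0.125·0.508 = 0.254.

0.254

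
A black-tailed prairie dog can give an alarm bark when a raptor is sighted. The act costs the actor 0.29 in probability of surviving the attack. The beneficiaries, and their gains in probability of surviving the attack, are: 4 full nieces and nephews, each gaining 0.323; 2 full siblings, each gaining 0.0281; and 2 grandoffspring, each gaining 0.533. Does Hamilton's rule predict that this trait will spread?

Hamilton's rule: the trait is favored when the sum of r·B over every recipient exceeds the actor's cost C.
r to a full niece or nephew = 1/4 (full aunt/uncle↔niece/nephew: two paths of length 3 through the shared grandparent pair: r = 2·(1/2)^3 = 1/4).
r to a full sibling = 0.5 (full sibs share both parents — two paths of length 2: r = 2·(1/2)^2 = 1/2).
r to a grandoffspring = 0.25 (two parent–offspring links: r = (1/2)^2 = 1/4).
Summing one r·B term per recipient: 4·0.25·0.323 + 2·0.5·0.0281 + 2·0.25·0.533 = 0.6176.
0.6176 > 0.29: the indirect benefit exceeds the cost.

Yes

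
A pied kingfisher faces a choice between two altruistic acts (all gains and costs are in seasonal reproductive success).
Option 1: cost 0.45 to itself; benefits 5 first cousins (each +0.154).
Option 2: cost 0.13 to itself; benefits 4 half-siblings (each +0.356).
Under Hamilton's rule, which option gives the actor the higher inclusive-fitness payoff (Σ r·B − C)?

Option 1: r to a first cousin = 0.125.
Option 1: Σ r·B − C = (5·0.125·0.154) − 0.45 = -0.35375.
Option 2: r to a half-sibling = 0.25.
Option 2: Σ r·B − C = (4·0.25·0.356) − 0.13 = 0.226.
Option 2 has the higher net inclusive-fitness payoff.

Option 2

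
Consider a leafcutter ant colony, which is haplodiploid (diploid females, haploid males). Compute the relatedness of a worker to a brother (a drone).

0.25

Her haploid brother carries none of their father's genes and a random half of their mother's genome; that half matches the maternal half of her own genome with probability 1/2: r = 1/2 · 1/2 = 1/4.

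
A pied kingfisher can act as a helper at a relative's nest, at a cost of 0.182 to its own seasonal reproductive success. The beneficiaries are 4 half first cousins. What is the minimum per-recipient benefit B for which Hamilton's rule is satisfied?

r to a half first cousin = 0.0625 (half first cousins share one grandparent — one path of length 4: r = (1/2)^4 = 1/16).
Hamilton's rule with n recipients of equal r: n·r·B > C, so B > C/(n·r) = 0.182/(4·0.0625) = 0.728.

0.728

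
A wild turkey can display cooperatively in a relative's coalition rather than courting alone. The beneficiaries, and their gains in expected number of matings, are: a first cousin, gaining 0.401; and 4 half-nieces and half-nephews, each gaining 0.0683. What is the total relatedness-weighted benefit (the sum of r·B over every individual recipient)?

0.084275

r to a first cousin = 0.125 (first cousins share one grandparent pair — two paths of length 4: r = 2·(1/2)^4 = 1/8).
r to a half-niece or half-nephew = 0.125 (half-aunt/uncle↔niece/nephew: one path of length 3: r = (1/2)^3 = 1/8).
Summing one r·B term per recipient: 1·0.125·0.401 + 4·0.125·0.0683 = 0.084275.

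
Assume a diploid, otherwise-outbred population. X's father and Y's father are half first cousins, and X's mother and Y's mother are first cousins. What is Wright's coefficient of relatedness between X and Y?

Independent pedigree routes through distinct common ancestors add.
X and Y are related in two ways: half second cousins through their fathers (r = 1/64) and second cousins through their mothers (r = 1/32).
r = 1/64 + 1/32 = 0.046875.

0.046875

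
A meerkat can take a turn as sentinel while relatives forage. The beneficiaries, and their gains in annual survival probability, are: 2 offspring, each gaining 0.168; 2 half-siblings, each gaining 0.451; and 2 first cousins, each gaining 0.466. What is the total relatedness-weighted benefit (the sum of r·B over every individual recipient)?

0.51

r to an offspring = 1/2 (one parent–offspring link: r = (1/2)^1 = 1/2).
r to a half-sibling = 1/4 (half-sibs share one parent — one path of length 2: r = (1/2)^2 = 1/4).
r to a first cousin = 0.125 (first cousins share one grandparent pair — two paths of length 4: r = 2·(1/2)^4 = 1/8).
Summing one r·B term per recipient: 2·0.5·0.168 + 2·0.25·0.451 + 2·0.125·0.466 = 0.51.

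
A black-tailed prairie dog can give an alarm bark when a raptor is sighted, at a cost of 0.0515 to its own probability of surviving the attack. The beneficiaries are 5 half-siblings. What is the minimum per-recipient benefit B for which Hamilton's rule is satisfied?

r to a half-sibling = 1/4 (half-sibs share one parent — one path of length 2: r = (1/2)^2 = 1/4).
Hamilton's rule with n recipients of equal r: n·r·B > C, so B > C/(n·r) = 0.0515/(5·0.25) = 0.0412.

0.0412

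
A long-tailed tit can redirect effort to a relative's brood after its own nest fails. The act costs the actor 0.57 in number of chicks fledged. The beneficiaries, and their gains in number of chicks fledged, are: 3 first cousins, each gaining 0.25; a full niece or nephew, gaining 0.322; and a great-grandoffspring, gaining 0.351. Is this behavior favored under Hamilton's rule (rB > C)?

No

Hamilton's rule: the trait is favored when the sum of r·B over every recipient exceeds the actor's cost C.
r to a first cousin = 1/8 (first cousins share one grandparent pair — two paths of length 4: r = 2·(1/2)^4 = 1/8).
r to a full niece or nephew = 0.25 (full aunt/uncle↔niece/nephew: two paths of length 3 through the shared grandparent pair: r = 2·(1/2)^3 = 1/4).
r to a great-grandoffspring = 1/8 (three parent–offspring links: r = (1/2)^3 = 1/8).
Summing one r·B term per recipient: 3·0.125·0.25 + 1·0.25·0.322 + 1·0.125·0.351 = 0.218125.
0.218125 < 0.57: the indirect benefit is less than the cost.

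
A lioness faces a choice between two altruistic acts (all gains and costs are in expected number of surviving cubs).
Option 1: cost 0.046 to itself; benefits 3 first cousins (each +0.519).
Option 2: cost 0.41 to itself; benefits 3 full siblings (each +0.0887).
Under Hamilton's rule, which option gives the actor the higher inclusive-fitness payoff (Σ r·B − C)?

Option 1: r to a first cousin = 0.125.
Option 1: Σ r·B − C = (3·0.125·0.519) − 0.046 = 0.148625.
Option 2: r to a full sibling = 0.5.
Option 2: Σ r·B − C = (3·0.5·0.0887) − 0.41 = -0.27695.
Option 1 has the higher net inclusive-fitness payoff.

Option 1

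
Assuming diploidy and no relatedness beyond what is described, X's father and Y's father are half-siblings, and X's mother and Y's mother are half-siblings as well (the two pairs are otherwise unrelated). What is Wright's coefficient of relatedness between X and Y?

Independent pedigree routes through distinct common ancestors add.
X and Y are related in two ways: half first cousins through their fathers (r = 1/16) and half first cousins through their mothers (r = 1/16).
r = 1/16 + 1/16 = 1/8 = 0.125.

0.125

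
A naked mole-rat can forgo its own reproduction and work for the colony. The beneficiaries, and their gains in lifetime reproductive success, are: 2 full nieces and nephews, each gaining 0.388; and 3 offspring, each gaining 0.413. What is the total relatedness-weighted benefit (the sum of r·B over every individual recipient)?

0.8135

r to a full niece or nephew = 1/4 (full aunt/uncle↔niece/nephew: two paths of length 3 through the shared grandparent pair: r = 2·(1/2)^3 = 1/4).
r to an offspring = 1/2 (one parent–offspring link: r = (1/2)^1 = 1/2).
Summing one r·B term per recipient: 2·0.25·0.388 + 3·0.5·0.413 = 0.8135.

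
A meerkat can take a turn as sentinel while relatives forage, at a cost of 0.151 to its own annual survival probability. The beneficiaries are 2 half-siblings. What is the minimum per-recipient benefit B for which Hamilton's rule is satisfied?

0.302

r to a half-sibling = 1/4 (half-sibs share one parent — one path of length 2: r = (1/2)^2 = 1/4).
Hamilton's rule with n recipients of equal r: n·r·B > C, so B > C/(n·r) = 0.151/(2·0.25) = 0.302.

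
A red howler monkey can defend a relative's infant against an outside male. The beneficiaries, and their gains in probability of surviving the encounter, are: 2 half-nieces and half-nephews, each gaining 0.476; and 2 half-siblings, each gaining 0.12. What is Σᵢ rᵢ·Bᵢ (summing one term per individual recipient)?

0.179

r to a half-niece or half-nephew = 1/8 (half-aunt/uncle↔niece/nephew: one path of length 3: r = (1/2)^3 = 1/8).
r to a half-sibling = 0.25 (half-sibs share one parent — one path of length 2: r = (1/2)^2 = 1/4).
Summing one r·B term per recipient: 2·0.125·0.476 + 2·0.25·0.12 = 0.179.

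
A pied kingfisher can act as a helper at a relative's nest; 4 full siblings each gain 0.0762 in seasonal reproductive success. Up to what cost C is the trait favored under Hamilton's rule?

r to a full sibling = 1/2 (full sibs share both parents — two paths of length 2: r = 2·(1/2)^2 = 1/2).
Hamilton's rule: n·r·B > C, so the trait is favored while C < n·r·B = 4·0.5·0.0762 = 0.1524.

0.1524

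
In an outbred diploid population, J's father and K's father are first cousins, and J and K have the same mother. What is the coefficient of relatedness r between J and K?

0.28125

With two independent routes of shared ancestry, r is the sum of the two contributions.
J and K are related in two ways: second cousins through their fathers (r = 1/32) and half-sibs through their shared mother (r = 1/4).
r = 1/32 + 1/4 = 9/32 = 0.28125.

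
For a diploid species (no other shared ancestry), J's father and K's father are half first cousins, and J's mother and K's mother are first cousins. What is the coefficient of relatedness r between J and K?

Wright's path rule: contributions from independent ancestry routes add.
J and K are related in two ways: half second cousins through their fathers (r = 1/64) and second cousins through their mothers (r = 1/32).
r = 1/64 + 1/32 = 3/64 = 0.046875.

0.046875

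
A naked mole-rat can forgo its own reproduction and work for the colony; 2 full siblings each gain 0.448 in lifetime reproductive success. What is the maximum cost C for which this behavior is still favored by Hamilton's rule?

r to a full sibling = 1/2 (full sibs share both parents — two paths of length 2: r = 2·(1/2)^2 = 1/2).
Hamilton's rule: n·r·B > C, so the trait is favored while C < n·r·B = 2·0.5·0.448 = 0.448.

0.448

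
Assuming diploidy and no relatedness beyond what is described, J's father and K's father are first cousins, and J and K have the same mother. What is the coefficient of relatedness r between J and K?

0.28125

Independent pedigree routes through distinct common ancestors add.
J and K are related in two ways: second cousins through their fathers (r = 1/32) and half-sibs through their shared mother (r = 1/4).
r = 1/32 + 1/4 = 9/32 = 0.28125.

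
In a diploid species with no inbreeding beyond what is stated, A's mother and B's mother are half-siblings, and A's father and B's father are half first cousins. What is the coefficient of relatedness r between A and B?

Wright's path rule: contributions from independent ancestry routes add.
A and B are related in two ways: half first cousins through their mothers (r = 1/16) and half second cousins through their fathers (r = 1/64).
r = 1/16 + 1/64 = 5/64 = 0.078125.

0.078125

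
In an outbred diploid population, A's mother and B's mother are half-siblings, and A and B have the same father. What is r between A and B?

0.3125

Independent pedigree routes through distinct common ancestors add.
A and B are related in two ways: half first cousins through their mothers (r = 1/16) and half-sibs through their shared father (r = 1/4).
r = 1/16 + 1/4 = 0.3125.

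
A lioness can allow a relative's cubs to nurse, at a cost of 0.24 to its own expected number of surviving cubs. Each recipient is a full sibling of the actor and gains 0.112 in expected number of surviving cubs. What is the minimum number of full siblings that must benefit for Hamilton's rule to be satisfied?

5

r to a full sibling = 1/2 (full sibs share both parents — two paths of length 2: r = 2·(1/2)^2 = 1/2).
Hamilton's rule: n·r·B > C  ⇒  n > C/(r·B) = 0.24/(0.5·0.112) = 4.286.
The smallest integer exceeding 4.286 is 5.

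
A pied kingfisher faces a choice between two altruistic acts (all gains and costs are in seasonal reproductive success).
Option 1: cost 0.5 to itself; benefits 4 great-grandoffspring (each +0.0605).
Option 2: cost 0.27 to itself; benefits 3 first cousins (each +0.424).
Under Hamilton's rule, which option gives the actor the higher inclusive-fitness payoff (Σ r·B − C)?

Option 1: r to a great-grandoffspring = 0.125.
Option 1: Σ r·B − C = (4·0.125·0.0605) − 0.5 = -0.46975.
Option 2: r to a first cousin = 0.125.
Option 2: Σ r·B − C = (3·0.125·0.424) − 0.27 = -0.111.
Option 2 has the higher net inclusive-fitness payoff.

Option 2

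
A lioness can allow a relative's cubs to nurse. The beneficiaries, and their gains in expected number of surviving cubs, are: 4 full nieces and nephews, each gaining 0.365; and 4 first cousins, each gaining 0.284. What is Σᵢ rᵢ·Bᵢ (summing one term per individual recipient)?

0.507

r to a full niece or nephew = 1/4 (full aunt/uncle↔niece/nephew: two paths of length 3 through the shared grandparent pair: r = 2·(1/2)^3 = 1/4).
r to a first cousin = 1/8 (first cousins share one grandparent pair — two paths of length 4: r = 2·(1/2)^4 = 1/8).
Summing one r·B term per recipient: 4·0.25·0.365 + 4·0.125·0.284 = 0.507.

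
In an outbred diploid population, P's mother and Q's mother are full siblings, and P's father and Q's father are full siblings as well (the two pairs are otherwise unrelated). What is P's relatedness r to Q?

0.25

Independent pedigree routes through distinct common ancestors add.
P and Q are related in two ways: first cousins through their mothers (r = 1/8) and first cousins through their fathers (r = 1/8) — i.e. double first cousins.
r = 1/8 + 1/8 = 0.25.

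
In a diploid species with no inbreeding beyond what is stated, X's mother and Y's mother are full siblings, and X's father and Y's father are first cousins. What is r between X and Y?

0.15625

Wright's path rule: contributions from independent ancestry routes add.
X and Y are related in two ways: first cousins through their mothers (r = 1/8) and second cousins through their fathers (r = 1/32).
r = 1/8 + 1/32 = 0.15625.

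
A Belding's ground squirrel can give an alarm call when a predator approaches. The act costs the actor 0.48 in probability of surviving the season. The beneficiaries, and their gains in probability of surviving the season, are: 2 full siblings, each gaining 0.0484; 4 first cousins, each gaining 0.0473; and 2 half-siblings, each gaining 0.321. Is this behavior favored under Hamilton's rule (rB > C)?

Hamilton's rule: the trait is favored when the sum of r·B over every recipient exceeds the actor's cost C.
r to a full sibling = 0.5 (full sibs share both parents — two paths of length 2: r = 2·(1/2)^2 = 1/2).
r to a first cousin = 0.125 (first cousins share one grandparent pair — two paths of length 4: r = 2·(1/2)^4 = 1/8).
r to a half-sibling = 0.25 (half-sibs share one parent — one path of length 2: r = (1/2)^2 = 1/4).
Summing one r·B term per recipient: 2·0.5·0.0484 + 4·0.125·0.0473 + 2·0.25·0.321 = 0.23255.
0.23255 < 0.48: the indirect benefit is less than the cost.

No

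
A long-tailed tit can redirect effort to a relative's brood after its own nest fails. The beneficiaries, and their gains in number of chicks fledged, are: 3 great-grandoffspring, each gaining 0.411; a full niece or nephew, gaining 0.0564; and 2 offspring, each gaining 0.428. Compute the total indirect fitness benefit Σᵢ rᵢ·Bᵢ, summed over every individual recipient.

0.596225

r to a great-grandoffspring = 1/8 (three parent–offspring links: r = (1/2)^3 = 1/8).
r to a full niece or nephew = 1/4 (full aunt/uncle↔niece/nephew: two paths of length 3 through the shared grandparent pair: r = 2·(1/2)^3 = 1/4).
r to an offspring = 0.5 (one parent–offspring link: r = (1/2)^1 = 1/2).
Summing one r·B term per recipient: 3·0.125·0.411 + 1·0.25·0.0564 + 2·0.5·0.428 = 0.596225.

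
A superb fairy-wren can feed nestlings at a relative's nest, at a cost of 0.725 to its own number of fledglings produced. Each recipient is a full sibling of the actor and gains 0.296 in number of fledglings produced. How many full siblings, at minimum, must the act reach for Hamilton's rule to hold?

r to a full sibling = 1/2 (full sibs share both parents — two paths of length 2: r = 2·(1/2)^2 = 1/2).
Hamilton's rule: n·r·B > C  ⇒  n > C/(r·B) = 0.725/(0.5·0.296) = 4.899.
The smallest integer exceeding 4.899 is 5.

5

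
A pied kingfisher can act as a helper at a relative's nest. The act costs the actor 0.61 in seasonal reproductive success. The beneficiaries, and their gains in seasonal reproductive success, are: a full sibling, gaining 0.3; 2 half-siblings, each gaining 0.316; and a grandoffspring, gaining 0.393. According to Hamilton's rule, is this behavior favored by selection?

Hamilton's rule: the trait is favored when the sum of r·B over every recipient exceeds the actor's cost C.
r to a full sibling = 0.5 (full sibs share both parents — two paths of length 2: r = 2·(1/2)^2 = 1/2).
r to a half-sibling = 1/4 (half-sibs share one parent — one path of length 2: r = (1/2)^2 = 1/4).
r to a grandoffspring = 1/4 (two parent–offspring links: r = (1/2)^2 = 1/4).
Summing one r·B term per recipient: 1·0.5·0.3 + 2·0.25·0.316 + 1·0.25·0.393 = 0.40625.
0.40625 < 0.61: the indirect benefit is less than the cost.

No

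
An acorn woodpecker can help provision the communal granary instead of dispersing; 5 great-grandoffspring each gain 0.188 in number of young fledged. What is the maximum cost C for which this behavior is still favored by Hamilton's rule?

r to a great-grandoffspring = 1/8 (three parent–offspring links: r = (1/2)^3 = 1/8).
Hamilton's rule: n·r·B > C, so the trait is favored while C < n·r·B = 5·0.125·0.188 = 0.1175.

0.1175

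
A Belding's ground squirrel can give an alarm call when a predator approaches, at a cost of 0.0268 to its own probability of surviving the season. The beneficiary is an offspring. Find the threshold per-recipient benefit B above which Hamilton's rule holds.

0.0536

r to an offspring = 1/2 (one parent–offspring link: r = (1/2)^1 = 1/2).
Hamilton's rule with n recipients of equal r: n·r·B > C, so B > C/(n·r) = 0.0268/(1·0.5) = 0.0536.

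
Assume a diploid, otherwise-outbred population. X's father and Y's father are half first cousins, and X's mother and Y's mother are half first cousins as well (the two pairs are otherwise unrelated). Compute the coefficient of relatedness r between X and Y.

With two independent routes of shared ancestry, r is the sum of the two contributions.
X and Y are related in two ways: half second cousins through their fathers (r = 1/64) and half second cousins through their mothers (r = 1/64).
r = 1/64 + 1/64 = 0.03125.

0.03125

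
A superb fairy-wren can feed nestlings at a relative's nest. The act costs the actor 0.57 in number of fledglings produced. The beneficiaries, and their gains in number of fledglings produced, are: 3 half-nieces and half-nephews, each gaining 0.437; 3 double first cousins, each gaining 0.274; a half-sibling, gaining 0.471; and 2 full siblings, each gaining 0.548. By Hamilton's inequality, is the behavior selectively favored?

Hamilton's rule: the trait is favored when the sum of r·B over every recipient exceeds the actor's cost C.
r to a half-niece or half-nephew = 0.125 (half-aunt/uncle↔niece/nephew: one path of length 3: r = (1/2)^3 = 1/8).
r to a double first cousin = 1/4 (double first cousins share both grandparent pairs — four paths of length 4: r = 4·(1/2)^4 = 1/4).
r to a half-sibling = 1/4 (half-sibs share one parent — one path of length 2: r = (1/2)^2 = 1/4).
r to a full sibling = 1/2 (full sibs share both parents — two paths of length 2: r = 2·(1/2)^2 = 1/2).
Summing one r·B term per recipient: 3·0.125·0.437 + 3·0.25·0.274 + 1·0.25·0.471 + 2·0.5·0.548 = 1.035125.
1.035125 > 0.57: the indirect benefit exceeds the cost.

Yes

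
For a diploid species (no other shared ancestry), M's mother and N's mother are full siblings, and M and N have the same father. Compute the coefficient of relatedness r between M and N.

0.375

Relatedness sums over independent paths through distinct common ancestors.
M and N are related in two ways: first cousins through their mothers (r = 1/8) and half-sibs through their shared father (r = 1/4).
r = 1/8 + 1/4 = 0.375.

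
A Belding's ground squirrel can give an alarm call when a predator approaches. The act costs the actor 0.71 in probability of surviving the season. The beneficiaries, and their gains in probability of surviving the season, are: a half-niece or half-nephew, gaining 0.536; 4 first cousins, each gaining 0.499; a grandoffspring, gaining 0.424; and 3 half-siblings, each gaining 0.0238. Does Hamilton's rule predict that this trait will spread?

Hamilton's rule: the trait is favored when the sum of r·B over every recipient exceeds the actor's cost C.
r to a half-niece or half-nephew = 0.125 (half-aunt/uncle↔niece/nephew: one path of length 3: r = (1/2)^3 = 1/8).
r to a first cousin = 0.125 (first cousins share one grandparent pair — two paths of length 4: r = 2·(1/2)^4 = 1/8).
r to a grandoffspring = 1/4 (two parent–offspring links: r = (1/2)^2 = 1/4).
r to a half-sibling = 0.25 (half-sibs share one parent — one path of length 2: r = (1/2)^2 = 1/4).
Summing one r·B term per recipient: 1·0.125·0.536 + 4·0.125·0.499 + 1·0.25·0.424 + 3·0.25·0.0238 = 0.44035.
0.44035 < 0.71: the indirect benefit is less than the cost.

No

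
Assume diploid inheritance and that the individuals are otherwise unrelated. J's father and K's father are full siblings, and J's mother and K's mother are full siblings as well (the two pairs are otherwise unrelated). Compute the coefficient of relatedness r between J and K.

Independent pedigree routes through distinct common ancestors add.
J and K are related in two ways: first cousins through their fathers (r = 1/8) and first cousins through their mothers (r = 1/8) — i.e. double first cousins.
r = 1/8 + 1/8 = 1/4 = 0.25.

0.25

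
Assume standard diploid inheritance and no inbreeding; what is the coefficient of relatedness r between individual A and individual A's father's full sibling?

Each parent–offspring link contributes a factor of 1/2, and independent paths through distinct common ancestors add.
Full aunt/uncle↔niece/nephew: two paths of length 3 through the shared grandparent pair: r = 2·(1/2)^3 = 1/4.

0.25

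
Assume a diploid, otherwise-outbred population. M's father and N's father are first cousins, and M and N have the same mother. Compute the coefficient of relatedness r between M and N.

Relatedness sums over independent paths through distinct common ancestors.
M and N are related in two ways: second cousins through their fathers (r = 1/32) and half-sibs through their shared mother (r = 1/4).
r = 1/32 + 1/4 = 0.28125.

0.28125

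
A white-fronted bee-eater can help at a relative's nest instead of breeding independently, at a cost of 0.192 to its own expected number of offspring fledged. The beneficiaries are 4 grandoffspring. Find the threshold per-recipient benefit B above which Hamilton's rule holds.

r to a grandoffspring = 0.25 (two parent–offspring links: r = (1/2)^2 = 1/4).
Hamilton's rule with n recipients of equal r: n·r·B > C, so B > C/(n·r) = 0.192/(4·0.25) = 0.192.

0.192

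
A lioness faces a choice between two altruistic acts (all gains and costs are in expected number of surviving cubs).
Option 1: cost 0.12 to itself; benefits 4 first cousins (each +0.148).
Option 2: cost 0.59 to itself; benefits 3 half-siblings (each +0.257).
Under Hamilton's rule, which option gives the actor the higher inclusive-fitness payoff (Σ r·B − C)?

Option 1

Option 1: r to a first cousin = 0.125.
Option 1: Σ r·B − C = (4·0.125·0.148) − 0.12 = -0.046.
Option 2: r to a half-sibling = 0.25.
Option 2: Σ r·B − C = (3·0.25·0.257) − 0.59 = -0.39725.
Option 1 has the higher net inclusive-fitness payoff.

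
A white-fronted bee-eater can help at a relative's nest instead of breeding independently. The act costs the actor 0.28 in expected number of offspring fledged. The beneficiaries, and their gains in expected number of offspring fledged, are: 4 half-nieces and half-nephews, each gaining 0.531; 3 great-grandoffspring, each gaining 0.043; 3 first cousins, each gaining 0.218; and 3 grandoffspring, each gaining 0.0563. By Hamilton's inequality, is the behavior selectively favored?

Yes

Hamilton's rule: the trait is favored when the sum of r·B over every recipient exceeds the actor's cost C.
r to a half-niece or half-nephew = 0.125 (half-aunt/uncle↔niece/nephew: one path of length 3: r = (1/2)^3 = 1/8).
r to a great-grandoffspring = 1/8 (three parent–offspring links: r = (1/2)^3 = 1/8).
r to a first cousin = 0.125 (first cousins share one grandparent pair — two paths of length 4: r = 2·(1/2)^4 = 1/8).
r to a grandoffspring = 1/4 (two parent–offspring links: r = (1/2)^2 = 1/4).
Summing one r·B term per recipient: 4·0.125·0.531 + 3·0.125·0.043 + 3·0.125·0.218 + 3·0.25·0.0563 = 0.4056.
0.4056 > 0.28: the indirect benefit exceeds the cost.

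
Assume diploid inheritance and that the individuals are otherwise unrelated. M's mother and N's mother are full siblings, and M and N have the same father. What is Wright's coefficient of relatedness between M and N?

Wright's path rule: contributions from independent ancestry routes add.
M and N are related in two ways: first cousins through their mothers (r = 1/8) and half-sibs through their shared father (r = 1/4).
r = 1/8 + 1/4 = 3/8 = 0.375.

0.375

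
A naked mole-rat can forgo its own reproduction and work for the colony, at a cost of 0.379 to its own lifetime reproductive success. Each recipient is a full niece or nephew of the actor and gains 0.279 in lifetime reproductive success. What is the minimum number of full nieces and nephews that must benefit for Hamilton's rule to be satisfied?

6

r to a full niece or nephew = 0.25 (full aunt/uncle↔niece/nephew: two paths of length 3 through the shared grandparent pair: r = 2·(1/2)^3 = 1/4).
Hamilton's rule: n·r·B > C  ⇒  n > C/(r·B) = 0.379/(0.25·0.279) = 5.434.
The smallest integer exceeding 5.434 is 6.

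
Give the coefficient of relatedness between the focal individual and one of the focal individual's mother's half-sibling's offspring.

0.0625

Each parent–offspring link contributes a factor of 1/2, and independent paths through distinct common ancestors add.
Half first cousins share one grandparent — one path of length 4: r = (1/2)^4 = 1/16.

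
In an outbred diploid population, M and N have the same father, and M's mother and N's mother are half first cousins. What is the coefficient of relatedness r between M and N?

0.265625

Wright's path rule: contributions from independent ancestry routes add.
M and N are related in two ways: half-sibs through their shared father (r = 1/4) and half second cousins through their mothers (r = 1/64).
r = 1/4 + 1/64 = 0.265625.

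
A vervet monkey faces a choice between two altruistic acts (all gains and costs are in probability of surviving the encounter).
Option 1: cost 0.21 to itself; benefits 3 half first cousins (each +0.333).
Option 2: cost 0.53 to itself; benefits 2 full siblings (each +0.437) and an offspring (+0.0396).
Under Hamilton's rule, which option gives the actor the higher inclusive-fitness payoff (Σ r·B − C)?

Option 2

Option 1: r to a half first cousin = 0.0625.
Option 1: Σ r·B − C = (3·0.0625·0.333) − 0.21 = -0.1475625.
Option 2: r to a full sibling = 0.5.
Option 2: r to an offspring = 0.5.
Option 2: Σ r·B − C = (2·0.5·0.437 + 1·0.5·0.0396) − 0.53 = -0.0732.
Option 2 has the higher net inclusive-fitness payoff.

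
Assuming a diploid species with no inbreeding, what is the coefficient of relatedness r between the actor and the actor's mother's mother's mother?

Each parent–offspring link contributes a factor of 1/2, and independent paths through distinct common ancestors add.
Three parent–offspring links: r = (1/2)^3 = 1/8.

0.125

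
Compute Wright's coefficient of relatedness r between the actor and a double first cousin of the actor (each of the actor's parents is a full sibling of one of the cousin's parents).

Each parent–offspring link contributes a factor of 1/2, and independent paths through distinct common ancestors add.
Double first cousins share both grandparent pairs — four paths of length 4: r = 4·(1/2)^4 = 1/4.

0.25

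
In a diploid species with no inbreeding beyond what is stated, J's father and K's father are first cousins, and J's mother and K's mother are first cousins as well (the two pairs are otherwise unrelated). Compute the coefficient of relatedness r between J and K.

With two independent routes of shared ancestry, r is the sum of the two contributions.
J and K are related in two ways: second cousins through their fathers (r = 1/32) and second cousins through their mothers (r = 1/32).
r = 1/32 + 1/32 = 1/16 = 0.0625.

0.0625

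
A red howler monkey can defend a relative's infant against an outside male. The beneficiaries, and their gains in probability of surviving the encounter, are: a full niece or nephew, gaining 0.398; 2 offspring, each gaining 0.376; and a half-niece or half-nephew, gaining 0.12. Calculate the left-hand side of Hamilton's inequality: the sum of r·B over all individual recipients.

r to a full niece or nephew = 0.25 (full aunt/uncle↔niece/nephew: two paths of length 3 through the shared grandparent pair: r = 2·(1/2)^3 = 1/4).
r to an offspring = 1/2 (one parent–offspring link: r = (1/2)^1 = 1/2).
r to a half-niece or half-nephew = 1/8 (half-aunt/uncle↔niece/nephew: one path of length 3: r = (1/2)^3 = 1/8).
Summing one r·B term per recipient: 1·0.25·0.398 + 2·0.5·0.376 + 1·0.125·0.12 = 0.4905.

0.4905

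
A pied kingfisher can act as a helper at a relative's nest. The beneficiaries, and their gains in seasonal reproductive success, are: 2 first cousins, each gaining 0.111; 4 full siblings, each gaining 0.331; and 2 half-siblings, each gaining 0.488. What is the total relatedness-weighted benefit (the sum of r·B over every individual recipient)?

0.93375

r to a first cousin = 1/8 (first cousins share one grandparent pair — two paths of length 4: r = 2·(1/2)^4 = 1/8).
r to a full sibling = 0.5 (full sibs share both parents — two paths of length 2: r = 2·(1/2)^2 = 1/2).
r to a half-sibling = 0.25 (half-sibs share one parent — one path of length 2: r = (1/2)^2 = 1/4).
Summing one r·B term per recipient: 2·0.125·0.111 + 4·0.5·0.331 + 2·0.25·0.488 = 0.93375.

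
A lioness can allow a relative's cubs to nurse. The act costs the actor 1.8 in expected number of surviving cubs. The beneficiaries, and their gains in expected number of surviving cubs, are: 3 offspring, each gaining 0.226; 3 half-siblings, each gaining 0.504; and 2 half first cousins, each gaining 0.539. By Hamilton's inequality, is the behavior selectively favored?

No

Hamilton's rule: the trait is favored when the sum of r·B over every recipient exceeds the actor's cost C.
r to an offspring = 1/2 (one parent–offspring link: r = (1/2)^1 = 1/2).
r to a half-sibling = 1/4 (half-sibs share one parent — one path of length 2: r = (1/2)^2 = 1/4).
r to a half first cousin = 1/16 (half first cousins share one grandparent — one path of length 4: r = (1/2)^4 = 1/16).
Summing one r·B term per recipient: 3·0.5·0.226 + 3·0.25·0.504 + 2·0.0625·0.539 = 0.784375.
0.784375 < 1.8: the indirect benefit is less than the cost.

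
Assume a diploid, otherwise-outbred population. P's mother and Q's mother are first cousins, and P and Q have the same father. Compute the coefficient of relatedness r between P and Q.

Relatedness sums over independent paths through distinct common ancestors.
P and Q are related in two ways: second cousins through their mothers (r = 1/32) and half-sibs through their shared father (r = 1/4).
r = 1/32 + 1/4 = 9/32 = 0.28125.

0.28125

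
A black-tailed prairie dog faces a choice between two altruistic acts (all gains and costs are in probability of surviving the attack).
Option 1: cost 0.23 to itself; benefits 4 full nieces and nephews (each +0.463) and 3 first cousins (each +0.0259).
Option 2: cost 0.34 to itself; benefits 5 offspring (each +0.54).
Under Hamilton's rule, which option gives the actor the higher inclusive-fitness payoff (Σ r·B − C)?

Option 1: r to a full niece or nephew = 0.25.
Option 1: r to a first cousin = 0.125.
Option 1: Σ r·B − C = (4·0.25·0.463 + 3·0.125·0.0259) − 0.23 = 0.2427125.
Option 2: r to an offspring = 0.5.
Option 2: Σ r·B − C = (5·0.5·0.54) − 0.34 = 1.01.
Option 2 has the higher net inclusive-fitness payoff.

Option 2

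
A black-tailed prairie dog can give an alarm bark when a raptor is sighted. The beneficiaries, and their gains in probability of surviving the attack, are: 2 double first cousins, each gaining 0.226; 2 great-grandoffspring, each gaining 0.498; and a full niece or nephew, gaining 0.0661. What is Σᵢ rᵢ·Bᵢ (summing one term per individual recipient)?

r to a double first cousin = 0.25 (double first cousins share both grandparent pairs — four paths of length 4: r = 4·(1/2)^4 = 1/4).
r to a great-grandoffspring = 0.125 (three parent–offspring links: r = (1/2)^3 = 1/8).
r to a full niece or nephew = 1/4 (full aunt/uncle↔niece/nephew: two paths of length 3 through the shared grandparent pair: r = 2·(1/2)^3 = 1/4).
Summing one r·B term per recipient: 2·0.25·0.226 + 2·0.125·0.498 + 1·0.25·0.0661 = 0.254025.

0.254025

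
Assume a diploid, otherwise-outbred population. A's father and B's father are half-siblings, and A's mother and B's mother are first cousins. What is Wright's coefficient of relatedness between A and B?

0.09375

Relatedness sums over independent paths through distinct common ancestors.
A and B are related in two ways: half first cousins through their fathers (r = 1/16) and second cousins through their mothers (r = 1/32).
r = 1/16 + 1/32 = 0.09375.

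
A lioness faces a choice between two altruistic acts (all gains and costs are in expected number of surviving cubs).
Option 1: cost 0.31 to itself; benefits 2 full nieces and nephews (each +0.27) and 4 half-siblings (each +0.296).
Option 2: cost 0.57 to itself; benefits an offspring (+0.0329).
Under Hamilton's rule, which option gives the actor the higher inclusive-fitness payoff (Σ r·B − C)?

Option 1

Option 1: r to a full niece or nephew = 0.25.
Option 1: r to a half-sibling = 0.25.
Option 1: Σ r·B − C = (2·0.25·0.27 + 4·0.25·0.296) − 0.31 = 0.121.
Option 2: r to an offspring = 0.5.
Option 2: Σ r·B − C = (1·0.5·0.0329) − 0.57 = -0.55355.
Option 1 has the higher net inclusive-fitness payoff.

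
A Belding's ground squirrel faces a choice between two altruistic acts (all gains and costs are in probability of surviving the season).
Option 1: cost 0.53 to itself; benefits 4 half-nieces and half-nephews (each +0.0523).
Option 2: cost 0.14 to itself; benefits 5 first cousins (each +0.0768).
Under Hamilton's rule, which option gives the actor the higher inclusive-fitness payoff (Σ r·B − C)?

Option 1: r to a half-niece or half-nephew = 0.125.
Option 1: Σ r·B − C = (4·0.125·0.0523) − 0.53 = -0.50385.
Option 2: r to a first cousin = 0.125.
Option 2: Σ r·B − C = (5·0.125·0.0768) − 0.14 = -0.092.
Option 2 has the higher net inclusive-fitness payoff.

Option 2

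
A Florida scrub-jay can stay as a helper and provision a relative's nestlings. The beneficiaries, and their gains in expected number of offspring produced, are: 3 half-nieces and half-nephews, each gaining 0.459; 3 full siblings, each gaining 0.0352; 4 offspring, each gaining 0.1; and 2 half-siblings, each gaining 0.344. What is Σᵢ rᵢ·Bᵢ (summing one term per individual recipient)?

r to a half-niece or half-nephew = 0.125 (half-aunt/uncle↔niece/nephew: one path of length 3: r = (1/2)^3 = 1/8).
r to a full sibling = 1/2 (full sibs share both parents — two paths of length 2: r = 2·(1/2)^2 = 1/2).
r to an offspring = 1/2 (one parent–offspring link: r = (1/2)^1 = 1/2).
r to a half-sibling = 0.25 (half-sibs share one parent — one path of length 2: r = (1/2)^2 = 1/4).
Summing one r·B term per recipient: 3·0.125·0.459 + 3·0.5·0.0352 + 4·0.5·0.1 + 2·0.25·0.344 = 0.596925.

0.596925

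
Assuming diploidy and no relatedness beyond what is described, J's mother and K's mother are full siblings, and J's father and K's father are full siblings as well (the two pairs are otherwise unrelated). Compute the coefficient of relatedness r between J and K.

Independent pedigree routes through distinct common ancestors add.
J and K are related in two ways: first cousins through their mothers (r = 1/8) and first cousins through their fathers (r = 1/8) — i.e. double first cousins.
r = 1/8 + 1/8 = 0.25.

0.25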